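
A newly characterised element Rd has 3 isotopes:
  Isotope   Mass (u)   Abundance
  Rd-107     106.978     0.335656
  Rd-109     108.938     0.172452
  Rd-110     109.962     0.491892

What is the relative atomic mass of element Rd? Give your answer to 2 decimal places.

108.78 u

Average mass = Σ (abundance × isotope mass) = 0.335656 × 106.978 + 0.172452 × 108.938 + 0.491892 × 109.962
= 35.9078 + 18.7866 + 54.0894 = 108.7838 u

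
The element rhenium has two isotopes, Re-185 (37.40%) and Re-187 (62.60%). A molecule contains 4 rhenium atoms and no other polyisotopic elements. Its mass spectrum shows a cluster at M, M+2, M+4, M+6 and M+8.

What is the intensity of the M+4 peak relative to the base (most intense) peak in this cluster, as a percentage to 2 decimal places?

89.62%

(0.3740 + 0.6260)^4 gives M 0.0196, M+2 0.1310, M+4 0.3289, M+6 0.3670, M+8 0.1536; the largest is M+6.
P(M+6) = C(4,3) × 0.3740^1 × 0.6260^3 = 4 × 0.3740 × 0.24531438 = 0.366990 (base)
P(M+4) = C(4,2) × 0.3740^2 × 0.6260^2 = 6 × 0.139876 × 0.391876 = 0.328884
Relative intensity = 0.328884 / 0.366990 × 100 = 89.62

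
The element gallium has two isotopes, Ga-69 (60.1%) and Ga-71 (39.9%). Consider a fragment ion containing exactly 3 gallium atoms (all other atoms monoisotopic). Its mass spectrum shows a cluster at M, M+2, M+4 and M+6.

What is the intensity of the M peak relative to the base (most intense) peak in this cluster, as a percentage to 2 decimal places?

Binomial terms of (0.601 + 0.399)^3: M 0.2171, M+2 0.4324, M+4 0.2870, M+6 0.0635 → M+2 is the base peak.
P(M+2) = C(3,1) × 0.601^2 × 0.399^1 = 3 × 0.361201 × 0.3990 = 0.432358 (base)
P(M) = C(3,0) × 0.601^3 × 0.399^0 = 1 × 0.2170818 × 1.0000 = 0.217082
Relative intensity = 0.217082 / 0.432358 × 100 = 50.21

50.21%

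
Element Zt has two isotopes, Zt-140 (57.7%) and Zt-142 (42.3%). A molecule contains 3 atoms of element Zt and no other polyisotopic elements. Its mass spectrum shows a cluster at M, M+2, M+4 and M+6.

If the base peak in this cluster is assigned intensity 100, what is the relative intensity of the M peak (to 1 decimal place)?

Binomial terms of (0.577 + 0.423)^3: M 0.1921, M+2 0.4225, M+4 0.3097, M+6 0.0757 → M+2 is the base peak.
P(M+2) = C(3,1) × 0.577^2 × 0.423^1 = 3 × 0.332929 × 0.4230 = 0.422487 (base)
P(M) = C(3,0) × 0.577^3 × 0.423^0 = 1 × 0.19210003 × 1.0000 = 0.192100
Relative intensity = 0.192100 / 0.422487 × 100 = 45.5

45.5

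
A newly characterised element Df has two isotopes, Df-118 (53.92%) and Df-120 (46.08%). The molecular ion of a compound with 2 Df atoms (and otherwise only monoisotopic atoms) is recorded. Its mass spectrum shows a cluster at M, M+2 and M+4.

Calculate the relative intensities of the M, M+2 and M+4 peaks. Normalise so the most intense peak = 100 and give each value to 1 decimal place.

58.5 : 100.0 : 42.7

Expanding (0.5392 + 0.4608)^2:
P(M) = 0.5392^2 = 0.290737
P(M+2) = 2 × 0.5392^1 × 0.4608^1 = 0.496927
P(M+4) = 0.4608^2 = 0.212337
The M+2 peak is largest (0.496927); scaling to 100 gives 58.5 : 100.0 : 42.7.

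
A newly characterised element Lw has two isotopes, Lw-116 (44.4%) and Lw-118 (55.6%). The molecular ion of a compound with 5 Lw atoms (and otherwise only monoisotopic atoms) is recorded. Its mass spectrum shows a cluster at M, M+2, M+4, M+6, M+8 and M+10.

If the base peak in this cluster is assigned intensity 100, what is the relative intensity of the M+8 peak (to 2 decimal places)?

Binomial terms of (0.444 + 0.556)^5: M 0.0173, M+2 0.1080, M+4 0.2706, M+6 0.3388, M+8 0.2122, M+10 0.0531 → M+6 is the base peak.
P(M+6) = C(5,3) × 0.444^2 × 0.556^3 = 10 × 0.197136 × 0.17187962 = 0.338837 (base)
P(M+8) = C(5,4) × 0.444^1 × 0.556^4 = 5 × 0.4440 × 0.09556507 = 0.212154
Relative intensity = 0.212154 / 0.338837 × 100 = 62.61

62.61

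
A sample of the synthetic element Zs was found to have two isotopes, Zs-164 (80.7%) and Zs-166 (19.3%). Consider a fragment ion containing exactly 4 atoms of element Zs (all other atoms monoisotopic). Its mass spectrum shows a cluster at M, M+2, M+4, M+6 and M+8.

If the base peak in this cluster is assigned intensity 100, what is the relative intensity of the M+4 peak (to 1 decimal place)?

(0.807 + 0.193)^4 gives M 0.4241, M+2 0.4057, M+4 0.1456, M+6 0.0232, M+8 0.0014; the largest is M.
P(M) = C(4,0) × 0.807^4 × 0.193^0 = 1 × 0.42412526 × 1.0000 = 0.424125 (base)
P(M+4) = C(4,2) × 0.807^2 × 0.193^2 = 6 × 0.651249 × 0.037249 = 0.145550
Relative intensity = 0.145550 / 0.424125 × 100 = 34.3

34.3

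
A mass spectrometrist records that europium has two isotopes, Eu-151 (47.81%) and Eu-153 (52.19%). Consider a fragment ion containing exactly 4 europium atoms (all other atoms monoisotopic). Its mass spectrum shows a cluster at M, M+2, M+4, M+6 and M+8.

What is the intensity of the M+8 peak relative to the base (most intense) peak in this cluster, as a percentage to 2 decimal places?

Term probabilities: M 0.0522, M+2 0.2281, M+4 0.3736, M+6 0.2719, M+8 0.0742. Base peak = M+4.
P(M+4) = C(4,2) × 0.4781^2 × 0.5219^2 = 6 × 0.22857961 × 0.27237961 = 0.373563 (base)
P(M+8) = C(4,4) × 0.4781^0 × 0.5219^4 = 1 × 1.0000 × 0.07419065 = 0.074191
Relative intensity = 0.074191 / 0.373563 × 100 = 19.86

19.86%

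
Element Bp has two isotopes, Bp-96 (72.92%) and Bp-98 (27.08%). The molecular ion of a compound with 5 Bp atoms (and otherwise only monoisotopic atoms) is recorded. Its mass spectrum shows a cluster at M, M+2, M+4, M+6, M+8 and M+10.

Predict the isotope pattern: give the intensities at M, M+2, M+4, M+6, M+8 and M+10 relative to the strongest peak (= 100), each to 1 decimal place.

53.9 : 100.0 : 74.3 : 27.6 : 5.1 : 0.4

Expanding (0.7292 + 0.2708)^5:
P(M) = 0.7292^5 = 0.206174
P(M+2) = 5 × 0.7292^4 × 0.2708^1 = 0.382829
P(M+4) = 10 × 0.7292^3 × 0.2708^2 = 0.284340
P(M+6) = 10 × 0.7292^2 × 0.2708^3 = 0.105594
P(M+8) = 5 × 0.7292^1 × 0.2708^4 = 0.019607
P(M+10) = 0.2708^5 = 0.001456
The M+2 peak is largest (0.382829); scaling to 100 gives 53.9 : 100.0 : 74.3 : 27.6 : 5.1 : 0.4.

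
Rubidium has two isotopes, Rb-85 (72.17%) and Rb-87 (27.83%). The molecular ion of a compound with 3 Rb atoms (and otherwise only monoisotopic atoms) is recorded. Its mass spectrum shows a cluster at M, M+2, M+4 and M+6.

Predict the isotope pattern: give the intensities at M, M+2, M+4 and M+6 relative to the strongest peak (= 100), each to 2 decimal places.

86.44 : 100.00 : 38.56 : 4.96

The 3 Rb atoms are independent, so intensities follow the terms of (0.7217 + 0.2783)^3.
P(M) = 0.7217^3 = 0.375898
P(M+2) = 3 × 0.7217^2 × 0.2783^1 = 0.434858
P(M+4) = 3 × 0.7217^1 × 0.2783^2 = 0.167689
P(M+6) = 0.2783^3 = 0.021555
The M+2 peak is largest (0.434858); scaling to 100 gives 86.44 : 100.00 : 38.56 : 4.96.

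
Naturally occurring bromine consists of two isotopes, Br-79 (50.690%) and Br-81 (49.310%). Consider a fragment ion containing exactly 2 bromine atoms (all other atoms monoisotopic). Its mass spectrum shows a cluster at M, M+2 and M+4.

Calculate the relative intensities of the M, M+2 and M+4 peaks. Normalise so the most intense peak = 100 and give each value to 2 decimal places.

Expanding (0.50690 + 0.49310)^2:
P(M) = 0.50690^2 = 0.256948
P(M+2) = 2 × 0.50690^1 × 0.49310^1 = 0.499905
P(M+4) = 0.49310^2 = 0.243148
The M+2 peak is largest (0.499905); scaling to 100 gives 51.40 : 100.00 : 48.64.

51.40 : 100.00 : 48.64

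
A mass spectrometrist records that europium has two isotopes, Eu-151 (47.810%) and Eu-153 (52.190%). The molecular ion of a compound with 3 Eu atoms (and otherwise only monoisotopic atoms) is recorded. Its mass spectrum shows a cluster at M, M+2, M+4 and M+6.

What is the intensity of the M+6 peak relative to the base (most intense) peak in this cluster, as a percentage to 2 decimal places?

Binomial terms of (0.47810 + 0.52190)^3: M 0.1093, M+2 0.3579, M+4 0.3907, M+6 0.1422 → M+4 is the base peak.
P(M+4) = C(3,2) × 0.47810^1 × 0.52190^2 = 3 × 0.4781 × 0.27237961 = 0.390674 (base)
P(M+6) = C(3,3) × 0.47810^0 × 0.52190^3 = 1 × 1.0000 × 0.14215492 = 0.142155
Relative intensity = 0.142155 / 0.390674 × 100 = 36.39

36.39%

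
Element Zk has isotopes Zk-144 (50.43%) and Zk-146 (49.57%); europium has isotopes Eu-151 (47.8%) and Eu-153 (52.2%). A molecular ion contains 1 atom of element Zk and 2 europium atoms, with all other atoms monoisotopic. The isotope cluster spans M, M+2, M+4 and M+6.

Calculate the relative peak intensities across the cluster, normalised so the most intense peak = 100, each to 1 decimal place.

Element Zk pattern (n=1): 0.5043 : 0.4957
Europium pattern (n=2): 0.228484 : 0.499032 : 0.272484
Convolve the two distributions (both contribute in 2-u steps):
  M: 0.5043×0.228484 = 0.115224
  M+2: 0.5043×0.499032 + 0.4957×0.228484 = 0.364921
  M+4: 0.5043×0.272484 + 0.4957×0.499032 = 0.384784
  M+6: 0.4957×0.272484 = 0.135070
Scale to base peak (0.384784) = 100: 29.9 : 94.8 : 100.0 : 35.1

29.9 : 94.8 : 100.0 : 35.1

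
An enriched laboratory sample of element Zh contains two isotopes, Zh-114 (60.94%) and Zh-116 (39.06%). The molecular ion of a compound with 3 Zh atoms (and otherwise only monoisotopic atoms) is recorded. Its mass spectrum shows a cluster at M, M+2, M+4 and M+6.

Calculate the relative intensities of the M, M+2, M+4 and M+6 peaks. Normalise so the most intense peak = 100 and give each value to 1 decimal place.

Expanding (0.6094 + 0.3906)^3:
P(M) = 0.6094^3 = 0.226312
P(M+2) = 3 × 0.6094^2 × 0.3906^1 = 0.435169
P(M+4) = 3 × 0.6094^1 × 0.3906^2 = 0.278925
P(M+6) = 0.3906^3 = 0.059593
The M+2 peak is largest (0.435169); scaling to 100 gives 52.0 : 100.0 : 64.1 : 13.7.

52.0 : 100.0 : 64.1 : 13.7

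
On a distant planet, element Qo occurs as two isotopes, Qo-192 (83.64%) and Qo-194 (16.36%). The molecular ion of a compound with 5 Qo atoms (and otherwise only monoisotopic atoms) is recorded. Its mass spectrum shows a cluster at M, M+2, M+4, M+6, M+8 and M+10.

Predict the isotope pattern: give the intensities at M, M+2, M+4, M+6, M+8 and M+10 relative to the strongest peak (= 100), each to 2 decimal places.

Expanding (0.8364 + 0.1636)^5:
P(M) = 0.8364^5 = 0.409327
P(M+2) = 5 × 0.8364^4 × 0.1636^1 = 0.400322
P(M+4) = 10 × 0.8364^3 × 0.1636^2 = 0.156606
P(M+6) = 10 × 0.8364^2 × 0.1636^3 = 0.030632
P(M+8) = 5 × 0.8364^1 × 0.1636^4 = 0.002996
P(M+10) = 0.1636^5 = 0.000117
The M peak is largest (0.409327); scaling to 100 gives 100.00 : 97.80 : 38.26 : 7.48 : 0.73 : 0.03.

100.00 : 97.80 : 38.26 : 7.48 : 0.73 : 0.03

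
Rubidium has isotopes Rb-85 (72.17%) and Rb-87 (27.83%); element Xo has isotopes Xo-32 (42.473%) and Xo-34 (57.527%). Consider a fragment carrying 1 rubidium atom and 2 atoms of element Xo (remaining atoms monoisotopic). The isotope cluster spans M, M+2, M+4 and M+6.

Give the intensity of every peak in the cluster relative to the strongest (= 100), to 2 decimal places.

Rubidium pattern (n=1): 0.7217 : 0.2783
Element Xo pattern (n=2): 0.18039557 : 0.48866885 : 0.33093557
Convolve the two distributions (both contribute in 2-u steps):
  M: 0.7217×0.18039557 = 0.130191
  M+2: 0.7217×0.48866885 + 0.2783×0.18039557 = 0.402876
  M+4: 0.7217×0.33093557 + 0.2783×0.48866885 = 0.374833
  M+6: 0.2783×0.33093557 = 0.092099
Scale to base peak (0.402876) = 100: 32.32 : 100.00 : 93.04 : 22.86

32.32 : 100.00 : 93.04 : 22.86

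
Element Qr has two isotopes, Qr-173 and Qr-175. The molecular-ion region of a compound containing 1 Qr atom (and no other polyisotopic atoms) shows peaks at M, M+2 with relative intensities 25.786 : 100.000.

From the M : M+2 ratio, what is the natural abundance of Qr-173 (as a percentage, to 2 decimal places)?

20.50%

If p is the fraction of Qr that is Qr-173, then I(M+2)/I(M) = [C(1,1)·p^0·(1−p)] / p^1 = 1·(1−p)/p = 100.000/25.786 = 3.8781
(1−p)/p = 3.8781/1 = 3.8781  ⇒  p = 1/(1 + 3.8781) = 0.2050
Qr-173: 20.50%, Qr-175: 79.50%.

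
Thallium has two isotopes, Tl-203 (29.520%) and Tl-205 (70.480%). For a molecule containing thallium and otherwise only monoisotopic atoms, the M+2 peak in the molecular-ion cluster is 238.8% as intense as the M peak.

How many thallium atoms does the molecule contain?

For n independent Tl atoms, I(M+2)/I(M) = n · (abundance Tl-205) / (abundance Tl-203) = n · 0.70480/0.29520.
n = 2.388 × 0.29520/0.70480 = 1.00 ≈ 1

1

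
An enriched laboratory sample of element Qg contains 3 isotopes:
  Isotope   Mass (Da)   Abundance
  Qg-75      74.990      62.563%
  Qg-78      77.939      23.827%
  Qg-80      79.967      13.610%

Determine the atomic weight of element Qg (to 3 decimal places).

The abundance-weighted mean is 0.62563 × 74.990 + 0.23827 × 77.939 + 0.13610 × 79.967
= 46.9160 + 18.5705 + 10.8835 = 76.3700 Da

76.370 Da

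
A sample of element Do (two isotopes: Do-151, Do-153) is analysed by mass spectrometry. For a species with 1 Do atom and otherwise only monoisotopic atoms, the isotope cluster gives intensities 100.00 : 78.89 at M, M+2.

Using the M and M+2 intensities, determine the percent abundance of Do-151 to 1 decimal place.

55.9%

Let p = fractional abundance of Do-151. I(M+2)/I(M) = [C(1,1)·p^0·(1−p)] / p^1 = 1·(1−p)/p = 78.89/100.00 = 0.7889
(1−p)/p = 0.7889/1 = 0.7889  ⇒  p = 1/(1 + 0.7889) = 0.5590
Do-151: 55.9%, Do-153: 44.1%.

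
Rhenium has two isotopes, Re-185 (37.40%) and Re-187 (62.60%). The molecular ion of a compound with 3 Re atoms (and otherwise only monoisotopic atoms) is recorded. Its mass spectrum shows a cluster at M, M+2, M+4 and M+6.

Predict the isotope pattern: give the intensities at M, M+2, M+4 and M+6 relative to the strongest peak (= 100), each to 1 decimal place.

Expanding (0.3740 + 0.6260)^3:
P(M) = 0.3740^3 = 0.052314
P(M+2) = 3 × 0.3740^2 × 0.6260^1 = 0.262687
P(M+4) = 3 × 0.3740^1 × 0.6260^2 = 0.439685
P(M+6) = 0.6260^3 = 0.245314
The M+4 peak is largest (0.439685); scaling to 100 gives 11.9 : 59.7 : 100.0 : 55.8.

11.9 : 59.7 : 100.0 : 55.8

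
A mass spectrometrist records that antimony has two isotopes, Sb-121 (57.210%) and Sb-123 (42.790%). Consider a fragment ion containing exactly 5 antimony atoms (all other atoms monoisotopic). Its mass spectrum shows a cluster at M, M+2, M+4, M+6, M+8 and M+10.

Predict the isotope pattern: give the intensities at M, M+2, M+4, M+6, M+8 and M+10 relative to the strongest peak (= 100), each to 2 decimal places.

17.88 : 66.85 : 100.00 : 74.79 : 27.97 : 4.18

The 5 Sb atoms are independent, so intensities follow the terms of (0.57210 + 0.42790)^5.
P(M) = 0.57210^5 = 0.061286
P(M+2) = 5 × 0.57210^4 × 0.42790^1 = 0.229192
P(M+4) = 10 × 0.57210^3 × 0.42790^2 = 0.342847
P(M+6) = 10 × 0.57210^2 × 0.42790^3 = 0.256431
P(M+8) = 5 × 0.57210^1 × 0.42790^4 = 0.095898
P(M+10) = 0.42790^5 = 0.014345
The M+4 peak is largest (0.342847); scaling to 100 gives 17.88 : 66.85 : 100.00 : 74.79 : 27.97 : 4.18.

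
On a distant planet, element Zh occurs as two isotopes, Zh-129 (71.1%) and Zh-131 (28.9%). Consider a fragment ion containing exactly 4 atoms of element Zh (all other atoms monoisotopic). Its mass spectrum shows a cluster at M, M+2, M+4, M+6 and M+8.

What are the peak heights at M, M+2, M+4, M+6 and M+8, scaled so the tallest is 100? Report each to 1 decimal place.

Expanding (0.711 + 0.289)^4:
P(M) = 0.711^4 = 0.255551
P(M+2) = 4 × 0.711^3 × 0.289^1 = 0.415496
P(M+4) = 6 × 0.711^2 × 0.289^2 = 0.253330
P(M+6) = 4 × 0.711^1 × 0.289^3 = 0.068647
P(M+8) = 0.289^4 = 0.006976
The M+2 peak is largest (0.415496); scaling to 100 gives 61.5 : 100.0 : 61.0 : 16.5 : 1.7.

61.5 : 100.0 : 61.0 : 16.5 : 1.7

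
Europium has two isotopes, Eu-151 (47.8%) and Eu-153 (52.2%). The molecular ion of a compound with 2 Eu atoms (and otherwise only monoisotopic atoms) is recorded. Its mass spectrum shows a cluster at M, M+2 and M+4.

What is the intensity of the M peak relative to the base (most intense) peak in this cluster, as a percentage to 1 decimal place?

Binomial terms of (0.478 + 0.522)^2: M 0.2285, M+2 0.4990, M+4 0.2725 → M+2 is the base peak.
P(M+2) = C(2,1) × 0.478^1 × 0.522^1 = 2 × 0.4780 × 0.5220 = 0.499032 (base)
P(M) = C(2,0) × 0.478^2 × 0.522^0 = 1 × 0.228484 × 1.0000 = 0.228484
Relative intensity = 0.228484 / 0.499032 × 100 = 45.8

45.8%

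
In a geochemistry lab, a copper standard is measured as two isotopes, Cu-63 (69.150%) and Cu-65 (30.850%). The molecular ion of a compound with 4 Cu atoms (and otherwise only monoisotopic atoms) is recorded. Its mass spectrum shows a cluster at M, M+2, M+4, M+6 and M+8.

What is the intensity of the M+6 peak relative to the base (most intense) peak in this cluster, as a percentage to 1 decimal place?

Binomial terms of (0.69150 + 0.30850)^4: M 0.2286, M+2 0.4080, M+4 0.2731, M+6 0.0812, M+8 0.0091 → M+2 is the base peak.
P(M+2) = C(4,1) × 0.69150^3 × 0.30850^1 = 4 × 0.33065611 × 0.3085 = 0.408030 (base)
P(M+6) = C(4,3) × 0.69150^1 × 0.30850^3 = 4 × 0.6915 × 0.02936064 = 0.081212
Relative intensity = 0.081212 / 0.408030 × 100 = 19.9

19.9%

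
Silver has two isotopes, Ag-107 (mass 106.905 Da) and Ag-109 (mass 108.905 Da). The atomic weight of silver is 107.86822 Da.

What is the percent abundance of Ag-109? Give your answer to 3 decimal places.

48.161%

Writing the weighted mean with unknown fraction x of Ag-107:
106.905·x + 108.905·(1 − x) = 107.86822
(106.905 − 108.905)·x = 107.86822 − 108.905
x = -1.03678 / -2.000 = 0.51839 → 51.839% Ag-107, 48.161% Ag-109.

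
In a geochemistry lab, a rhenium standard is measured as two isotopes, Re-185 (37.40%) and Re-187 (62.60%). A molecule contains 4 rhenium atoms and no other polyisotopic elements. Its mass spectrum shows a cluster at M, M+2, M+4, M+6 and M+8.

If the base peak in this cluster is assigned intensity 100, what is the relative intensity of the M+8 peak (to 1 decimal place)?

41.8

Binomial terms of (0.3740 + 0.6260)^4: M 0.0196, M+2 0.1310, M+4 0.3289, M+6 0.3670, M+8 0.1536 → M+6 is the base peak.
P(M+6) = C(4,3) × 0.3740^1 × 0.6260^3 = 4 × 0.3740 × 0.24531438 = 0.366990 (base)
P(M+8) = C(4,4) × 0.3740^0 × 0.6260^4 = 1 × 1.0000 × 0.1535668 = 0.153567
Relative intensity = 0.153567 / 0.366990 × 100 = 41.8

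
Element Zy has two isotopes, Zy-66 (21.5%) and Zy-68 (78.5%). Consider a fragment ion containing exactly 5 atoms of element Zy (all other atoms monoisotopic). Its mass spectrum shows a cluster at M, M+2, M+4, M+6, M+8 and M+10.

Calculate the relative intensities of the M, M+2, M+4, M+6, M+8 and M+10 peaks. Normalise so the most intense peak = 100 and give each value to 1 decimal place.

0.1 : 2.1 : 15.0 : 54.8 : 100.0 : 73.0

The 5 Zy atoms are independent, so intensities follow the terms of (0.215 + 0.785)^5.
P(M) = 0.215^5 = 0.000459
P(M+2) = 5 × 0.215^4 × 0.785^1 = 0.008387
P(M+4) = 10 × 0.215^3 × 0.785^2 = 0.061243
P(M+6) = 10 × 0.215^2 × 0.785^3 = 0.223607
P(M+8) = 5 × 0.215^1 × 0.785^4 = 0.408213
P(M+10) = 0.785^5 = 0.298091
The M+8 peak is largest (0.408213); scaling to 100 gives 0.1 : 2.1 : 15.0 : 54.8 : 100.0 : 73.0.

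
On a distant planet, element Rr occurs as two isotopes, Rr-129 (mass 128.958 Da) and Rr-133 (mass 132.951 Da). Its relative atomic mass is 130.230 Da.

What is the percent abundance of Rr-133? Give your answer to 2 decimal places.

31.86%

With x = fraction of Rr-129 (so Rr-133 is 1 − x):
128.958·x + 132.951·(1 − x) = 130.230
(128.958 − 132.951)·x = 130.230 − 132.951
x = -2.721 / -3.993 = 0.68144 → 68.14% Rr-129, 31.86% Rr-133.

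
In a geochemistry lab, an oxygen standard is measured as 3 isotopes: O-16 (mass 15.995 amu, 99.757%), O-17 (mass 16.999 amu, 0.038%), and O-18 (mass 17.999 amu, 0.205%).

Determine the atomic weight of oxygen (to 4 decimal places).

15.9995 amu

The abundance-weighted mean is 0.99757 × 15.995 + 0.00038 × 16.999 + 0.00205 × 17.999
= 15.95613 + 0.00646 + 0.03690 = 15.99949 amu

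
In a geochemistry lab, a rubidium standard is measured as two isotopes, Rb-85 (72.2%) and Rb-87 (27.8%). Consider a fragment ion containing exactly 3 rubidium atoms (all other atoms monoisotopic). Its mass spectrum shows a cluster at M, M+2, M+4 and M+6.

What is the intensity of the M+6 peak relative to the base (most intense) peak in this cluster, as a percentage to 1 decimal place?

4.9%

Binomial terms of (0.722 + 0.278)^3: M 0.3764, M+2 0.4348, M+4 0.1674, M+6 0.0215 → M+2 is the base peak.
P(M+2) = C(3,1) × 0.722^2 × 0.278^1 = 3 × 0.521284 × 0.2780 = 0.434751 (base)
P(M+6) = C(3,3) × 0.722^0 × 0.278^3 = 1 × 1.0000 × 0.02148495 = 0.021485
Relative intensity = 0.021485 / 0.434751 × 100 = 4.9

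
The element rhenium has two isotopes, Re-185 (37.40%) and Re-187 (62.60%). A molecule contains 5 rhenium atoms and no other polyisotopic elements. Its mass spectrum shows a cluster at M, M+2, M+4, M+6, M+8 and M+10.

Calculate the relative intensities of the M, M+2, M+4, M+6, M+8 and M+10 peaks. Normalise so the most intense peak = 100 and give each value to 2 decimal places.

2.13 : 17.85 : 59.74 : 100.00 : 83.69 : 28.02

Each Re atom is independently Re-185 (p = 0.3740) or Re-187 (q = 0.6260); the cluster is the binomial expansion (p + q)^5.
P(M) = 0.3740^5 = 0.007317
P(M+2) = 5 × 0.3740^4 × 0.6260^1 = 0.061239
P(M+4) = 10 × 0.3740^3 × 0.6260^2 = 0.205005
P(M+6) = 10 × 0.3740^2 × 0.6260^3 = 0.343136
P(M+8) = 5 × 0.3740^1 × 0.6260^4 = 0.287170
P(M+10) = 0.6260^5 = 0.096133
The M+6 peak is largest (0.343136); scaling to 100 gives 2.13 : 17.85 : 59.74 : 100.00 : 83.69 : 28.02.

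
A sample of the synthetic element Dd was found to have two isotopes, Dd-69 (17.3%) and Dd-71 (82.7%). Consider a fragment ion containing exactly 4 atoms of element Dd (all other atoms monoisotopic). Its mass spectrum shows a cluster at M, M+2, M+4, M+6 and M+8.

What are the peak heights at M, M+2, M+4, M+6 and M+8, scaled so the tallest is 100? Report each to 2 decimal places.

0.19 : 3.66 : 26.26 : 83.68 : 100.00

The 4 Dd atoms are independent, so intensities follow the terms of (0.173 + 0.827)^4.
P(M) = 0.173^4 = 0.000896
P(M+2) = 4 × 0.173^3 × 0.827^1 = 0.017128
P(M+4) = 6 × 0.173^2 × 0.827^2 = 0.122816
P(M+6) = 4 × 0.173^1 × 0.827^3 = 0.391402
P(M+8) = 0.827^4 = 0.467759
The M+8 peak is largest (0.467759); scaling to 100 gives 0.19 : 3.66 : 26.26 : 83.68 : 100.00.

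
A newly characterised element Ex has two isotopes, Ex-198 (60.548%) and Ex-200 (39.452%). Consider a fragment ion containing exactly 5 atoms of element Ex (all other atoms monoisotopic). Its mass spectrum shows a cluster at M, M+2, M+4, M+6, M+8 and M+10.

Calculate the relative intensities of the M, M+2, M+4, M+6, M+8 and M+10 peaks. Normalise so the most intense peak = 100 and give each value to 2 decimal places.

23.55 : 76.74 : 100.00 : 65.16 : 21.23 : 2.77

The 5 Ex atoms are independent, so intensities follow the terms of (0.60548 + 0.39452)^5.
P(M) = 0.60548^5 = 0.081377
P(M+2) = 5 × 0.60548^4 × 0.39452^1 = 0.265117
P(M+4) = 10 × 0.60548^3 × 0.39452^2 = 0.345492
P(M+6) = 10 × 0.60548^2 × 0.39452^3 = 0.225116
P(M+8) = 5 × 0.60548^1 × 0.39452^4 = 0.073341
P(M+10) = 0.39452^5 = 0.009558
The M+4 peak is largest (0.345492); scaling to 100 gives 23.55 : 76.74 : 100.00 : 65.16 : 21.23 : 2.77.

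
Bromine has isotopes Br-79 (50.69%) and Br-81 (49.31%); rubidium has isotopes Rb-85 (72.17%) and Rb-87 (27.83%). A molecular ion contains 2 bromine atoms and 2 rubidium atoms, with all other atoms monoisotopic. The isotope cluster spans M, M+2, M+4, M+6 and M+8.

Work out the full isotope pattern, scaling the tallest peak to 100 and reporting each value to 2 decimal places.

36.81 : 100.00 : 95.53 : 37.51 : 5.18

Bromine pattern (n=2): 0.25694761 : 0.49990478 : 0.24314761
Rubidium pattern (n=2): 0.52085089 : 0.40169822 : 0.07745089
Convolve the two distributions (both contribute in 2-u steps):
  M: 0.25694761×0.52085089 = 0.133831
  M+2: 0.25694761×0.40169822 + 0.49990478×0.52085089 = 0.363591
  M+4: 0.25694761×0.07745089 + 0.49990478×0.40169822 + 0.24314761×0.52085089 = 0.347355
  M+6: 0.49990478×0.07745089 + 0.24314761×0.40169822 = 0.136390
  M+8: 0.24314761×0.07745089 = 0.018832
Scale to base peak (0.363591) = 100: 36.81 : 100.00 : 95.53 : 37.51 : 5.18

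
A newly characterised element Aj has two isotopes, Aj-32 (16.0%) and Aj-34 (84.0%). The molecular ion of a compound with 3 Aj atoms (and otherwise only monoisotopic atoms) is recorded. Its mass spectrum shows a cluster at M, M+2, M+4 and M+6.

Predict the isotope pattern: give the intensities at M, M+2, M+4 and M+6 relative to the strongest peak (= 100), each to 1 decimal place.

0.7 : 10.9 : 57.1 : 100.0

The 3 Aj atoms are independent, so intensities follow the terms of (0.160 + 0.840)^3.
P(M) = 0.160^3 = 0.004096
P(M+2) = 3 × 0.160^2 × 0.840^1 = 0.064512
P(M+4) = 3 × 0.160^1 × 0.840^2 = 0.338688
P(M+6) = 0.840^3 = 0.592704
The M+6 peak is largest (0.592704); scaling to 100 gives 0.7 : 10.9 : 57.1 : 100.0.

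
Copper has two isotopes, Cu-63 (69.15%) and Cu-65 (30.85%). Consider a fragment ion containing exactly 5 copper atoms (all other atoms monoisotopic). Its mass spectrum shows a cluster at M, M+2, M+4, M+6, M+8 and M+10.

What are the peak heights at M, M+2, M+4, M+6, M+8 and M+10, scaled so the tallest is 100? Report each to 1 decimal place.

Each Cu atom is independently Cu-63 (p = 0.6915) or Cu-65 (q = 0.3085); the cluster is the binomial expansion (p + q)^5.
P(M) = 0.6915^5 = 0.158111
P(M+2) = 5 × 0.6915^4 × 0.3085^1 = 0.352691
P(M+4) = 10 × 0.6915^3 × 0.3085^2 = 0.314693
P(M+6) = 10 × 0.6915^2 × 0.3085^3 = 0.140394
P(M+8) = 5 × 0.6915^1 × 0.3085^4 = 0.031317
P(M+10) = 0.3085^5 = 0.002794
The M+2 peak is largest (0.352691); scaling to 100 gives 44.8 : 100.0 : 89.2 : 39.8 : 8.9 : 0.8.

44.8 : 100.0 : 89.2 : 39.8 : 8.9 : 0.8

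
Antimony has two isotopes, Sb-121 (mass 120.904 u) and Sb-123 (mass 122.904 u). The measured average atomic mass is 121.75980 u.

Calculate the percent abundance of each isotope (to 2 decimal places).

Let x be the fractional abundance of Sb-121; then Sb-123 has abundance 1 − x.
120.904·x + 122.904·(1 − x) = 121.75980
(120.904 − 122.904)·x = 121.75980 − 122.904
x = -1.14420 / -2.000 = 0.57210 → 57.21% Sb-121, 42.79% Sb-123.

Sb-121: 57.21%, Sb-123: 42.79%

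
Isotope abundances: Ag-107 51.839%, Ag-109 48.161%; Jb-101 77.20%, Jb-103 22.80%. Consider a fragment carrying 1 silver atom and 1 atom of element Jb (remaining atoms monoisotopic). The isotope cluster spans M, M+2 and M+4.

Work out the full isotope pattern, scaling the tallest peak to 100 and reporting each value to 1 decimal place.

81.7 : 100.0 : 22.4

Silver pattern (n=1): 0.51839 : 0.48161
Element Jb pattern (n=1): 0.7720 : 0.2280
Convolve the two distributions (both contribute in 2-u steps):
  M: 0.51839×0.7720 = 0.400197
  M+2: 0.51839×0.2280 + 0.48161×0.7720 = 0.489996
  M+4: 0.48161×0.2280 = 0.109807
Scale to base peak (0.489996) = 100: 81.7 : 100.0 : 22.4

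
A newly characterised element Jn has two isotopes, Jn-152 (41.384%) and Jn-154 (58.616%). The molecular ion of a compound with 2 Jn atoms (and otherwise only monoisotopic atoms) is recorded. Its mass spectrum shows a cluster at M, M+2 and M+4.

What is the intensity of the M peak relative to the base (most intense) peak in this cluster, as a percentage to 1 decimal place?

Binomial terms of (0.41384 + 0.58616)^2: M 0.1713, M+2 0.4852, M+4 0.3436 → M+2 is the base peak.
P(M+2) = C(2,1) × 0.41384^1 × 0.58616^1 = 2 × 0.41384 × 0.58616 = 0.485153 (base)
P(M) = C(2,0) × 0.41384^2 × 0.58616^0 = 1 × 0.17126355 × 1.0000 = 0.171264
Relative intensity = 0.171264 / 0.485153 × 100 = 35.3

35.3%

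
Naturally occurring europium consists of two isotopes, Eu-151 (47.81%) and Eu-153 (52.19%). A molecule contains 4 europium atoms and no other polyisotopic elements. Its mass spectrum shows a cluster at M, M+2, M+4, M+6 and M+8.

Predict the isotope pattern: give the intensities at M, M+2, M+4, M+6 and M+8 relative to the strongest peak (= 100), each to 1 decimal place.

Each Eu atom is independently Eu-151 (p = 0.4781) or Eu-153 (q = 0.5219); the cluster is the binomial expansion (p + q)^4.
P(M) = 0.4781^4 = 0.052249
P(M+2) = 4 × 0.4781^3 × 0.5219^1 = 0.228141
P(M+4) = 6 × 0.4781^2 × 0.5219^2 = 0.373563
P(M+6) = 4 × 0.4781^1 × 0.5219^3 = 0.271857
P(M+8) = 0.5219^4 = 0.074191
The M+4 peak is largest (0.373563); scaling to 100 gives 14.0 : 61.1 : 100.0 : 72.8 : 19.9.

14.0 : 61.1 : 100.0 : 72.8 : 19.9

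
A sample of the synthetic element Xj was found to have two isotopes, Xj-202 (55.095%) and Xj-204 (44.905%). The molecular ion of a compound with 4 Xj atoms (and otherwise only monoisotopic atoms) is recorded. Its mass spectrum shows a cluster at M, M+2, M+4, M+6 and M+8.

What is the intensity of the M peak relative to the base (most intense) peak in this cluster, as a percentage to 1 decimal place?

25.1%

Binomial terms of (0.55095 + 0.44905)^4: M 0.0921, M+2 0.3004, M+4 0.3673, M+6 0.1996, M+8 0.0407 → M+4 is the base peak.
P(M+4) = C(4,2) × 0.55095^2 × 0.44905^2 = 6 × 0.3035459 × 0.2016459 = 0.367253 (base)
P(M) = C(4,0) × 0.55095^4 × 0.44905^0 = 1 × 0.09214011 × 1.0000 = 0.092140
Relative intensity = 0.092140 / 0.367253 × 100 = 25.1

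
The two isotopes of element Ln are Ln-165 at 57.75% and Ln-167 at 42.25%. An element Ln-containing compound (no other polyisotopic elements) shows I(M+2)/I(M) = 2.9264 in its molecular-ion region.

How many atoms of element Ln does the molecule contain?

For n independent Ln atoms, I(M+2)/I(M) = n · (abundance Ln-167) / (abundance Ln-165) = n · 0.4225/0.5775.
n = 2.9264 × 0.5775/0.4225 = 4.00 ≈ 4

4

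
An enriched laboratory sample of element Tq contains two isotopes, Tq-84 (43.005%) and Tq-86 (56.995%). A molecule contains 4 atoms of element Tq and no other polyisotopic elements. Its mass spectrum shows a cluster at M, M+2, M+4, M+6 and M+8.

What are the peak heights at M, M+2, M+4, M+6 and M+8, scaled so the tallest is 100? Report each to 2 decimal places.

9.49 : 50.30 : 100.00 : 88.35 : 29.27

Each Tq atom is independently Tq-84 (p = 0.43005) or Tq-86 (q = 0.56995); the cluster is the binomial expansion (p + q)^4.
P(M) = 0.43005^4 = 0.034204
P(M+2) = 4 × 0.43005^3 × 0.56995^1 = 0.181323
P(M+4) = 6 × 0.43005^2 × 0.56995^2 = 0.360465
P(M+6) = 4 × 0.43005^1 × 0.56995^3 = 0.318485
P(M+8) = 0.56995^4 = 0.105523
The M+4 peak is largest (0.360465); scaling to 100 gives 9.49 : 50.30 : 100.00 : 88.35 : 29.27.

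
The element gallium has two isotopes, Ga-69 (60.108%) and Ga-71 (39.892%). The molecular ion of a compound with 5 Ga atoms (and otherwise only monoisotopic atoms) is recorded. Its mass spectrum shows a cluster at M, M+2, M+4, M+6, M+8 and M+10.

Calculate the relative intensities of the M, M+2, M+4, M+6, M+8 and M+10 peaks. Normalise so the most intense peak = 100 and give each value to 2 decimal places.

Expanding (0.60108 + 0.39892)^5:
P(M) = 0.60108^5 = 0.078462
P(M+2) = 5 × 0.60108^4 × 0.39892^1 = 0.260366
P(M+4) = 10 × 0.60108^3 × 0.39892^2 = 0.345596
P(M+6) = 10 × 0.60108^2 × 0.39892^3 = 0.229362
P(M+8) = 5 × 0.60108^1 × 0.39892^4 = 0.076111
P(M+10) = 0.39892^5 = 0.010103
The M+4 peak is largest (0.345596); scaling to 100 gives 22.70 : 75.34 : 100.00 : 66.37 : 22.02 : 2.92.

22.70 : 75.34 : 100.00 : 66.37 : 22.02 : 2.92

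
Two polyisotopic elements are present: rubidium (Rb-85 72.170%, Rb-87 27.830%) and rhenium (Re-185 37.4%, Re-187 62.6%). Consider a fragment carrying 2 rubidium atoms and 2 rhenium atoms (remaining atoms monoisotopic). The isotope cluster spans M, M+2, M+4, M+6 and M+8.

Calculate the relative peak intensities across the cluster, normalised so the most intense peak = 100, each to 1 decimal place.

Rubidium pattern (n=2): 0.52085089 : 0.40169822 : 0.07745089
Rhenium pattern (n=2): 0.139876 : 0.468248 : 0.391876
Convolve the two distributions (both contribute in 2-u steps):
  M: 0.52085089×0.139876 = 0.072855
  M+2: 0.52085089×0.468248 + 0.40169822×0.139876 = 0.300075
  M+4: 0.52085089×0.391876 + 0.40169822×0.468248 + 0.07745089×0.139876 = 0.403037
  M+6: 0.40169822×0.391876 + 0.07745089×0.468248 = 0.193682
  M+8: 0.07745089×0.391876 = 0.030351
Scale to base peak (0.403037) = 100: 18.1 : 74.5 : 100.0 : 48.1 : 7.5

18.1 : 74.5 : 100.0 : 48.1 : 7.5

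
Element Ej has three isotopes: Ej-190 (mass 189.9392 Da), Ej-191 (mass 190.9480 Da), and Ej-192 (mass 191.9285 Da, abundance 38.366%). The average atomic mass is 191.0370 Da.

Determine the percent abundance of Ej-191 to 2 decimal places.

Let x and y be the fractions of Ej-190 and Ej-191. Then x + y = 1 − 0.38366 = 0.61634 and 189.9392x + 190.9480y = 191.0370 − 0.38366×191.9285 = 117.40171169.
Substituting: 189.9392x + 190.9480(0.61634 − x) = 117.40171169
(189.9392 − 190.9480)x = -0.28717863  ⇒  x = 0.28467, y = 0.33167
Ej-190: 28.47%, Ej-191: 33.17%.

33.17%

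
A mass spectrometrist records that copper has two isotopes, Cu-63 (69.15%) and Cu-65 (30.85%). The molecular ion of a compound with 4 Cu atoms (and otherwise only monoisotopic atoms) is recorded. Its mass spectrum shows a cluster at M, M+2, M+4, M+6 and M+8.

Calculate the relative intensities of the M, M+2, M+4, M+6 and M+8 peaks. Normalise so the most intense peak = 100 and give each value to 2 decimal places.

The 4 Cu atoms are independent, so intensities follow the terms of (0.6915 + 0.3085)^4.
P(M) = 0.6915^4 = 0.228649
P(M+2) = 4 × 0.6915^3 × 0.3085^1 = 0.408030
P(M+4) = 6 × 0.6915^2 × 0.3085^2 = 0.273052
P(M+6) = 4 × 0.6915^1 × 0.3085^3 = 0.081212
P(M+8) = 0.3085^4 = 0.009058
The M+2 peak is largest (0.408030); scaling to 100 gives 56.04 : 100.00 : 66.92 : 19.90 : 2.22.

56.04 : 100.00 : 66.92 : 19.90 : 2.22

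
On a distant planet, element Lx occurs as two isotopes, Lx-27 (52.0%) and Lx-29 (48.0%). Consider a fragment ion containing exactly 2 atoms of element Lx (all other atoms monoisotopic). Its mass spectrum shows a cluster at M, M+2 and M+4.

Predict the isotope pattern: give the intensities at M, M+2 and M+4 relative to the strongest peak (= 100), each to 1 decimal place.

Expanding (0.520 + 0.480)^2:
P(M) = 0.520^2 = 0.270400
P(M+2) = 2 × 0.520^1 × 0.480^1 = 0.499200
P(M+4) = 0.480^2 = 0.230400
The M+2 peak is largest (0.499200); scaling to 100 gives 54.2 : 100.0 : 46.2.

54.2 : 100.0 : 46.2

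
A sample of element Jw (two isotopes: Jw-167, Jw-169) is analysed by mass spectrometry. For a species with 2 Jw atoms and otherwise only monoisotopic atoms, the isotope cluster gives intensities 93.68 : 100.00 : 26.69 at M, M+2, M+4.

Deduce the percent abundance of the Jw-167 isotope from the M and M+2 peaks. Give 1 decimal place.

65.2%

Write p for the Jw-167 fraction. I(M+2)/I(M) = [C(2,1)·p^1·(1−p)] / p^2 = 2·(1−p)/p = 100.00/93.68 = 1.0675
(1−p)/p = 1.0675/2 = 0.5337  ⇒  p = 1/(1 + 0.5337) = 0.6520
Jw-167: 65.2%, Jw-169: 34.8%.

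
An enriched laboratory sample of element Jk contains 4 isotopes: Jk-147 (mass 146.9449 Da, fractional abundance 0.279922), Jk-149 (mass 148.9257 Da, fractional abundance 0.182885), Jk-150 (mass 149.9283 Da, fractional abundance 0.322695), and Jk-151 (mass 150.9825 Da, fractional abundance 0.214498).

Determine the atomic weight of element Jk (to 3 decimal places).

149.136 Da

The abundance-weighted mean is 0.279922 × 146.9449 + 0.182885 × 148.9257 + 0.322695 × 149.9283 + 0.214498 × 150.9825
= 41.13311 + 27.23628 + 48.38111 + 32.38544 = 149.13594 Da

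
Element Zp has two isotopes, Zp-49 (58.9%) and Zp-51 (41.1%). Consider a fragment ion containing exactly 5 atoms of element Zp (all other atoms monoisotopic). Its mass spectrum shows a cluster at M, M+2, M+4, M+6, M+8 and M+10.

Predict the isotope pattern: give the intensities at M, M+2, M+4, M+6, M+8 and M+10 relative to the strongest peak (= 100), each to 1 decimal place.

20.5 : 71.7 : 100.0 : 69.8 : 24.3 : 3.4

The 5 Zp atoms are independent, so intensities follow the terms of (0.589 + 0.411)^5.
P(M) = 0.589^5 = 0.070889
P(M+2) = 5 × 0.589^4 × 0.411^1 = 0.247328
P(M+4) = 10 × 0.589^3 × 0.411^2 = 0.345167
P(M+6) = 10 × 0.589^2 × 0.411^3 = 0.240855
P(M+8) = 5 × 0.589^1 × 0.411^4 = 0.084034
P(M+10) = 0.411^5 = 0.011728
The M+4 peak is largest (0.345167); scaling to 100 gives 20.5 : 71.7 : 100.0 : 69.8 : 24.3 : 3.4.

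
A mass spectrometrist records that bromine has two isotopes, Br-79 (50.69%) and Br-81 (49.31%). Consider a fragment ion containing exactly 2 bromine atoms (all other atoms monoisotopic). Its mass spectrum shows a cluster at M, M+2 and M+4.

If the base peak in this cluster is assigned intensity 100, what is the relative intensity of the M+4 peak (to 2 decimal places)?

Binomial terms of (0.5069 + 0.4931)^2: M 0.2569, M+2 0.4999, M+4 0.2431 → M+2 is the base peak.
P(M+2) = C(2,1) × 0.5069^1 × 0.4931^1 = 2 × 0.5069 × 0.4931 = 0.499905 (base)
P(M+4) = C(2,2) × 0.5069^0 × 0.4931^2 = 1 × 1.0000 × 0.24314761 = 0.243148
Relative intensity = 0.243148 / 0.499905 × 100 = 48.64

48.64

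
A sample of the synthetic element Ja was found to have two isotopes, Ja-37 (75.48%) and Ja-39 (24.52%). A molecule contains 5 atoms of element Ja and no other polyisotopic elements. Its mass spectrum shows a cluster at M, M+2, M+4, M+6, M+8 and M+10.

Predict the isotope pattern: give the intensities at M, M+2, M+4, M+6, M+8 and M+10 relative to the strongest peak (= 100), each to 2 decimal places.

61.57 : 100.00 : 64.97 : 21.11 : 3.43 : 0.22

The 5 Ja atoms are independent, so intensities follow the terms of (0.7548 + 0.2452)^5.
P(M) = 0.7548^5 = 0.244996
P(M+2) = 5 × 0.7548^4 × 0.2452^1 = 0.397940
P(M+4) = 10 × 0.7548^3 × 0.2452^2 = 0.258545
P(M+6) = 10 × 0.7548^2 × 0.2452^3 = 0.083990
P(M+8) = 5 × 0.7548^1 × 0.2452^4 = 0.013642
P(M+10) = 0.2452^5 = 0.000886
The M+2 peak is largest (0.397940); scaling to 100 gives 61.57 : 100.00 : 64.97 : 21.11 : 3.43 : 0.22.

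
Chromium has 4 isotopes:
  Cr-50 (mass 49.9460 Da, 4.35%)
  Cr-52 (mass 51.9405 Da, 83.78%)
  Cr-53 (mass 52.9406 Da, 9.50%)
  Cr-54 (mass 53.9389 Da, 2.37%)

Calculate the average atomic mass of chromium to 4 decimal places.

51.9961 Da

Ar = Σ fᵢ·mᵢ = 0.0435 × 49.9460 + 0.8378 × 51.9405 + 0.0950 × 52.9406 + 0.0237 × 53.9389
= 2.17265 + 43.51575 + 5.02936 + 1.27835 = 51.99611 Da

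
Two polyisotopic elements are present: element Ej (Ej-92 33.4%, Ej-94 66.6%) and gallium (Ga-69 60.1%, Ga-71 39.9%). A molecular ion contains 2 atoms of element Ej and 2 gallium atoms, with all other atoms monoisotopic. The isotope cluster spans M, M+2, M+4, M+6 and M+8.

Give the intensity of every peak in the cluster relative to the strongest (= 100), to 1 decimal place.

10.3 : 54.7 : 100.0 : 72.5 : 18.0

Element Ej pattern (n=2): 0.111556 : 0.444888 : 0.443556
Gallium pattern (n=2): 0.361201 : 0.479598 : 0.159201
Convolve the two distributions (both contribute in 2-u steps):
  M: 0.111556×0.361201 = 0.040294
  M+2: 0.111556×0.479598 + 0.444888×0.361201 = 0.214196
  M+4: 0.111556×0.159201 + 0.444888×0.479598 + 0.443556×0.361201 = 0.391340
  M+6: 0.444888×0.159201 + 0.443556×0.479598 = 0.283555
  M+8: 0.443556×0.159201 = 0.070615
Scale to base peak (0.391340) = 100: 10.3 : 54.7 : 100.0 : 72.5 : 18.0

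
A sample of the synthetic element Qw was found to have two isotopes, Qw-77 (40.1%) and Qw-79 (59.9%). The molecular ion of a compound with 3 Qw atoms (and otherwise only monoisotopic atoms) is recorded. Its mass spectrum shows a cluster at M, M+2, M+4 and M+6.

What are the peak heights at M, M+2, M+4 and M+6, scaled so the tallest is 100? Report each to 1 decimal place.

The 3 Qw atoms are independent, so intensities follow the terms of (0.401 + 0.599)^3.
P(M) = 0.401^3 = 0.064481
P(M+2) = 3 × 0.401^2 × 0.599^1 = 0.288959
P(M+4) = 3 × 0.401^1 × 0.599^2 = 0.431638
P(M+6) = 0.599^3 = 0.214922
The M+4 peak is largest (0.431638); scaling to 100 gives 14.9 : 66.9 : 100.0 : 49.8.

14.9 : 66.9 : 100.0 : 49.8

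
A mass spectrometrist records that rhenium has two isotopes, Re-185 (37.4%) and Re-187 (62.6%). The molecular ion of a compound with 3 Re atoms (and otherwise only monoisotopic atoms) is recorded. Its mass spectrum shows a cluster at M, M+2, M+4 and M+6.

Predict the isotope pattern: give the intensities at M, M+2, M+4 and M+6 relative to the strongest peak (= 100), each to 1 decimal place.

Each Re atom is independently Re-185 (p = 0.374) or Re-187 (q = 0.626); the cluster is the binomial expansion (p + q)^3.
P(M) = 0.374^3 = 0.052314
P(M+2) = 3 × 0.374^2 × 0.626^1 = 0.262687
P(M+4) = 3 × 0.374^1 × 0.626^2 = 0.439685
P(M+6) = 0.626^3 = 0.245314
The M+4 peak is largest (0.439685); scaling to 100 gives 11.9 : 59.7 : 100.0 : 55.8.

11.9 : 59.7 : 100.0 : 55.8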